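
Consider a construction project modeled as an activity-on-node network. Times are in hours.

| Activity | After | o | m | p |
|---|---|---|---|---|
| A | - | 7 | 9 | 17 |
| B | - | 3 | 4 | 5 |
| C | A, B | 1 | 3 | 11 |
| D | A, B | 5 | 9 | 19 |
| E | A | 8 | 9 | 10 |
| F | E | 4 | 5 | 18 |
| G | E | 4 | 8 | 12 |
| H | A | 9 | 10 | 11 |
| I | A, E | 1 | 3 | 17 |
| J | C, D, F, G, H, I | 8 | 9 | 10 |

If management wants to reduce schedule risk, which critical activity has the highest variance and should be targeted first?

A

te_A = (7 + 4·9 + 17)/6 = 60/6 = 10; σ²_A = ((17−7)/6)² = 2.778
te_B = (3 + 4·4 + 5)/6 = 24/6 = 4; σ²_B = ((5−3)/6)² = 0.111
te_C = (1 + 4·3 + 11)/6 = 24/6 = 4; σ²_C = ((11−1)/6)² = 2.778
te_D = (5 + 4·9 + 19)/6 = 60/6 = 10; σ²_D = ((19−5)/6)² = 5.444
te_E = (8 + 4·9 + 10)/6 = 54/6 = 9; σ²_E = ((10−8)/6)² = 0.111
te_F = (4 + 4·5 + 18)/6 = 42/6 = 7; σ²_F = ((18−4)/6)² = 5.444
te_G = (4 + 4·8 + 12)/6 = 48/6 = 8; σ²_G = ((12−4)/6)² = 1.778
te_H = (9 + 4·10 + 11)/6 = 60/6 = 10; σ²_H = ((11−9)/6)² = 0.111
te_I = (1 + 4·3 + 17)/6 = 30/6 = 5; σ²_I = ((17−1)/6)² = 7.111
te_J = (8 + 4·9 + 10)/6 = 54/6 = 9; σ²_J = ((10−8)/6)² = 0.111

Forward pass:
ES_A = 0; EF_A = 10
ES_B = 0; EF_B = 4
ES_C = max(EF_A=10, EF_B=4) = 10; EF_C = 10+4 = 14
ES_D = max(EF_A=10, EF_B=4) = 10; EF_D = 10+10 = 20
ES_E = 10; EF_E = 10+9 = 19
ES_F = 19; EF_F = 19+7 = 26
ES_G = 19; EF_G = 19+8 = 27
ES_H = 10; EF_H = 10+10 = 20
ES_I = max(EF_A=10, EF_E=19) = 19; EF_I = 19+5 = 24
ES_J = max(EF_C=14, EF_D=20, EF_F=26, EF_G=27, EF_H=20, EF_I=24) = 27; EF_J = 27+9 = 36
Expected project duration μ = 36 hours. Critical path: A → E → G → J.

Variances on critical path: σ²_A=2.778, σ²_E=0.111, σ²_G=1.778, σ²_J=0.111.
Largest is σ²_A = 2.778.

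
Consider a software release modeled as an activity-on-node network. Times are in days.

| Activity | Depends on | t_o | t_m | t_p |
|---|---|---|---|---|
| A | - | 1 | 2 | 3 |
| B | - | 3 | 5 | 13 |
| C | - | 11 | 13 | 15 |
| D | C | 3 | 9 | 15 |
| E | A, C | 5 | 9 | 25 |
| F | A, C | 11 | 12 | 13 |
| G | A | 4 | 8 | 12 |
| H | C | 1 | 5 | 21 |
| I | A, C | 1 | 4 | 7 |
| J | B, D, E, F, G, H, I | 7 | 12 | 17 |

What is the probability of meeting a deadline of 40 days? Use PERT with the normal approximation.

0.950

te_A = (1 + 4·2 + 3)/6 = 12/6 = 2; σ²_A = ((3−1)/6)² = 0.111
te_B = (3 + 4·5 + 13)/6 = 36/6 = 6; σ²_B = ((13−3)/6)² = 2.778
te_C = (11 + 4·13 + 15)/6 = 78/6 = 13; σ²_C = ((15−11)/6)² = 0.444
te_D = (3 + 4·9 + 15)/6 = 54/6 = 9; σ²_D = ((15−3)/6)² = 4.000
te_E = (5 + 4·9 + 25)/6 = 66/6 = 11; σ²_E = ((25−5)/6)² = 11.111
te_F = (11 + 4·12 + 13)/6 = 72/6 = 12; σ²_F = ((13−11)/6)² = 0.111
te_G = (4 + 4·8 + 12)/6 = 48/6 = 8; σ²_G = ((12−4)/6)² = 1.778
te_H = (1 + 4·5 + 21)/6 = 42/6 = 7; σ²_H = ((21−1)/6)² = 11.111
te_I = (1 + 4·4 + 7)/6 = 24/6 = 4; σ²_I = ((7−1)/6)² = 1.000
te_J = (7 + 4·12 + 17)/6 = 72/6 = 12; σ²_J = ((17−7)/6)² = 2.778

Forward pass:
ES_A = 0; EF_A = 2
ES_B = 0; EF_B = 6
ES_C = 0; EF_C = 13
ES_D = 13; EF_D = 13+9 = 22
ES_E = max(EF_A=2, EF_C=13) = 13; EF_E = 13+11 = 24
ES_F = max(EF_A=2, EF_C=13) = 13; EF_F = 13+12 = 25
ES_G = 2; EF_G = 2+8 = 10
ES_H = 13; EF_H = 13+7 = 20
ES_I = max(EF_A=2, EF_C=13) = 13; EF_I = 13+4 = 17
ES_J = max(EF_B=6, EF_D=22, EF_E=24, EF_F=25, EF_G=10, EF_H=20, EF_I=17) = 25; EF_J = 25+12 = 37
Expected project duration μ = 37 days. Critical path: C → F → J.

Variance along critical path = 0.444 + 0.111 + 2.778 = 3.333; σ = √3.333 = 1.826 days.
Z = (40 − 37) / 1.826 = 1.643
P(T ≤ 40) = Φ(1.643) ≈ 0.950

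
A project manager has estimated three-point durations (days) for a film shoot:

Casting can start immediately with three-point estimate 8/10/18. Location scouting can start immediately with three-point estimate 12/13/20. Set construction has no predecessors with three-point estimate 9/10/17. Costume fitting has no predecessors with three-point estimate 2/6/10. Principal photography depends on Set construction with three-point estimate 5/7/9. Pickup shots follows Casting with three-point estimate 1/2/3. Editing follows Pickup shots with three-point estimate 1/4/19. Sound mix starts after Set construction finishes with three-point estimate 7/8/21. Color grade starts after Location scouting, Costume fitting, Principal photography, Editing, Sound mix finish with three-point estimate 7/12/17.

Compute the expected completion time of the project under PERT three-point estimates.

33 days

te_Casting = (8 + 4·10 + 18)/6 = 66/6 = 11
te_Location scouting = (12 + 4·13 + 20)/6 = 84/6 = 14
te_Set construction = (9 + 4·10 + 17)/6 = 66/6 = 11
te_Costume fitting = (2 + 4·6 + 10)/6 = 36/6 = 6
te_Principal photography = (5 + 4·7 + 9)/6 = 42/6 = 7
te_Pickup shots = (1 + 4·2 + 3)/6 = 12/6 = 2
te_Editing = (1 + 4·4 + 19)/6 = 36/6 = 6
te_Sound mix = (7 + 4·8 + 21)/6 = 60/6 = 10
te_Color grade = (7 + 4·12 + 17)/6 = 72/6 = 12

Forward pass:
ES_Casting = 0; EF_Casting = 11
ES_Location scouting = 0; EF_Location scouting = 14
ES_Set construction = 0; EF_Set construction = 11
ES_Costume fitting = 0; EF_Costume fitting = 6
ES_Principal photography = 11; EF_Principal photography = 11+7 = 18
ES_Pickup shots = 11; EF_Pickup shots = 11+2 = 13
ES_Editing = 13; EF_Editing = 13+6 = 19
ES_Sound mix = 11; EF_Sound mix = 11+10 = 21
ES_Color grade = max(EF_Location scouting=14, EF_Costume fitting=6, EF_Principal photography=18, EF_Editing=19, EF_Sound mix=21) = 21; EF_Color grade = 21+12 = 33
Expected project duration μ = 33 days. Critical path: Set construction → Sound mix → Color grade.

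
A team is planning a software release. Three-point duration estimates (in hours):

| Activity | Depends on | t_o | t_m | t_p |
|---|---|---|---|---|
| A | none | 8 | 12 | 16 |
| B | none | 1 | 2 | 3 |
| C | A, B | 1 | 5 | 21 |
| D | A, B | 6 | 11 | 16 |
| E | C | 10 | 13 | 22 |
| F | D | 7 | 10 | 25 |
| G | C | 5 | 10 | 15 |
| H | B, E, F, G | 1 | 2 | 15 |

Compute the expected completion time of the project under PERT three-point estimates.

te_A = (8 + 4·12 + 16)/6 = 72/6 = 12
te_B = (1 + 4·2 + 3)/6 = 12/6 = 2
te_C = (1 + 4·5 + 21)/6 = 42/6 = 7
te_D = (6 + 4·11 + 16)/6 = 66/6 = 11
te_E = (10 + 4·13 + 22)/6 = 84/6 = 14
te_F = (7 + 4·10 + 25)/6 = 72/6 = 12
te_G = (5 + 4·10 + 15)/6 = 60/6 = 10
te_H = (1 + 4·2 + 15)/6 = 24/6 = 4

Forward pass:
ES_A = 0; EF_A = 12
ES_B = 0; EF_B = 2
ES_C = max(EF_A=12, EF_B=2) = 12; EF_C = 12+7 = 19
ES_D = max(EF_A=12, EF_B=2) = 12; EF_D = 12+11 = 23
ES_E = 19; EF_E = 19+14 = 33
ES_F = 23; EF_F = 23+12 = 35
ES_G = 19; EF_G = 19+10 = 29
ES_H = max(EF_B=2, EF_E=33, EF_F=35, EF_G=29) = 35; EF_H = 35+4 = 39
Expected project duration μ = 39 hours. Critical path: A → D → F → H.

39 hours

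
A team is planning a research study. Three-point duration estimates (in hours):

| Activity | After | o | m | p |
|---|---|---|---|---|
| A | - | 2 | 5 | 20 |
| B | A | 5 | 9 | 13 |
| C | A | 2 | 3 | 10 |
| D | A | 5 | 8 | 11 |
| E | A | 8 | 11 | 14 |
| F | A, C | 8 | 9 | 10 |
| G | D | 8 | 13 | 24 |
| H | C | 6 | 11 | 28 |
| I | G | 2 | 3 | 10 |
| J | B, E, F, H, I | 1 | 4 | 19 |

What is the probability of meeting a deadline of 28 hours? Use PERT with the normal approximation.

te_A = (2 + 4·5 + 20)/6 = 42/6 = 7; σ²_A = ((20−2)/6)² = 9.000
te_B = (5 + 4·9 + 13)/6 = 54/6 = 9; σ²_B = ((13−5)/6)² = 1.778
te_C = (2 + 4·3 + 10)/6 = 24/6 = 4; σ²_C = ((10−2)/6)² = 1.778
te_D = (5 + 4·8 + 11)/6 = 48/6 = 8; σ²_D = ((11−5)/6)² = 1.000
te_E = (8 + 4·11 + 14)/6 = 66/6 = 11; σ²_E = ((14−8)/6)² = 1.000
te_F = (8 + 4·9 + 10)/6 = 54/6 = 9; σ²_F = ((10−8)/6)² = 0.111
te_G = (8 + 4·13 + 24)/6 = 84/6 = 14; σ²_G = ((24−8)/6)² = 7.111
te_H = (6 + 4·11 + 28)/6 = 78/6 = 13; σ²_H = ((28−6)/6)² = 13.444
te_I = (2 + 4·3 + 10)/6 = 24/6 = 4; σ²_I = ((10−2)/6)² = 1.778
te_J = (1 + 4·4 + 19)/6 = 36/6 = 6; σ²_J = ((19−1)/6)² = 9.000

Forward pass:
ES_A = 0; EF_A = 7
ES_B = 7; EF_B = 7+9 = 16
ES_C = 7; EF_C = 7+4 = 11
ES_D = 7; EF_D = 7+8 = 15
ES_E = 7; EF_E = 7+11 = 18
ES_F = max(EF_A=7, EF_C=11) = 11; EF_F = 11+9 = 20
ES_G = 15; EF_G = 15+14 = 29
ES_H = 11; EF_H = 11+13 = 24
ES_I = 29; EF_I = 29+4 = 33
ES_J = max(EF_B=16, EF_E=18, EF_F=20, EF_H=24, EF_I=33) = 33; EF_J = 33+6 = 39
Expected project duration μ = 39 hours. Critical path: A → D → G → I → J.

Variance along critical path = 9.000 + 1.000 + 7.111 + 1.778 + 9.000 = 27.889; σ = √27.889 = 5.281 hours.
Z = (28 − 39) / 5.281 = -2.083
P(T ≤ 28) = Φ(-2.083) ≈ 0.019

0.019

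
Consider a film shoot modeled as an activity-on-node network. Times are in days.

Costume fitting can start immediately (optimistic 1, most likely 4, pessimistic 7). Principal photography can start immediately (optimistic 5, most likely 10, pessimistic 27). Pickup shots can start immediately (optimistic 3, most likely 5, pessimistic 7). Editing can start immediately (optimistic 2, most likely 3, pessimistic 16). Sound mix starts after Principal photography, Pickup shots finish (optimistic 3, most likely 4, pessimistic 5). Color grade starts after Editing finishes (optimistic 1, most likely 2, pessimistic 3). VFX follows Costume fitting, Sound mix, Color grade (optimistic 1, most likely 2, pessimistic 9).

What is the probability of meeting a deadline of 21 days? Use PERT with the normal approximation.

te_Costume fitting = (1 + 4·4 + 7)/6 = 24/6 = 4; σ²_Costume fitting = ((7−1)/6)² = 1.000
te_Principal photography = (5 + 4·10 + 27)/6 = 72/6 = 12; σ²_Principal photography = ((27−5)/6)² = 13.444
te_Pickup shots = (3 + 4·5 + 7)/6 = 30/6 = 5; σ²_Pickup shots = ((7−3)/6)² = 0.444
te_Editing = (2 + 4·3 + 16)/6 = 30/6 = 5; σ²_Editing = ((16−2)/6)² = 5.444
te_Sound mix = (3 + 4·4 + 5)/6 = 24/6 = 4; σ²_Sound mix = ((5−3)/6)² = 0.111
te_Color grade = (1 + 4·2 + 3)/6 = 12/6 = 2; σ²_Color grade = ((3−1)/6)² = 0.111
te_VFX = (1 + 4·2 + 9)/6 = 18/6 = 3; σ²_VFX = ((9−1)/6)² = 1.778

Forward pass:
ES_Costume fitting = 0; EF_Costume fitting = 4
ES_Principal photography = 0; EF_Principal photography = 12
ES_Pickup shots = 0; EF_Pickup shots = 5
ES_Editing = 0; EF_Editing = 5
ES_Sound mix = max(EF_Principal photography=12, EF_Pickup shots=5) = 12; EF_Sound mix = 12+4 = 16
ES_Color grade = 5; EF_Color grade = 5+2 = 7
ES_VFX = max(EF_Costume fitting=4, EF_Sound mix=16, EF_Color grade=7) = 16; EF_VFX = 16+3 = 19
Expected project duration μ = 19 days. Critical path: Principal photography → Sound mix → VFX.

Variance along critical path = 13.444 + 0.111 + 1.778 = 15.333; σ = √15.333 = 3.916 days.
Z = (21 − 19) / 3.916 = 0.511
P(T ≤ 21) = Φ(0.511) ≈ 0.695

0.695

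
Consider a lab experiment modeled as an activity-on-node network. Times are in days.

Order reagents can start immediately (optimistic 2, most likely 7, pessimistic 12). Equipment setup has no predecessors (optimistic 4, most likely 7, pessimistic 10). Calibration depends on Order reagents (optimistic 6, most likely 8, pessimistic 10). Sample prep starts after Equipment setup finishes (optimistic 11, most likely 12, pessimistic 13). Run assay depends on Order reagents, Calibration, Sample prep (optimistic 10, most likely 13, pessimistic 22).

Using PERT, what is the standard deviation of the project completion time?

2.26 days

te_Order reagents = (2 + 4·7 + 12)/6 = 42/6 = 7; σ²_Order reagents = ((12−2)/6)² = 2.778
te_Equipment setup = (4 + 4·7 + 10)/6 = 42/6 = 7; σ²_Equipment setup = ((10−4)/6)² = 1.000
te_Calibration = (6 + 4·8 + 10)/6 = 48/6 = 8; σ²_Calibration = ((10−6)/6)² = 0.444
te_Sample prep = (11 + 4·12 + 13)/6 = 72/6 = 12; σ²_Sample prep = ((13−11)/6)² = 0.111
te_Run assay = (10 + 4·13 + 22)/6 = 84/6 = 14; σ²_Run assay = ((22−10)/6)² = 4.000

Forward pass:
ES_Order reagents = 0; EF_Order reagents = 7
ES_Equipment setup = 0; EF_Equipment setup = 7
ES_Calibration = 7; EF_Calibration = 7+8 = 15
ES_Sample prep = 7; EF_Sample prep = 7+12 = 19
ES_Run assay = max(EF_Order reagents=7, EF_Calibration=15, EF_Sample prep=19) = 19; EF_Run assay = 19+14 = 33
Expected project duration μ = 33 days. Critical path: Equipment setup → Sample prep → Run assay.

Variance along critical path = 1.000 + 0.111 + 4.000 = 5.111
σ = √5.111 = 2.261 days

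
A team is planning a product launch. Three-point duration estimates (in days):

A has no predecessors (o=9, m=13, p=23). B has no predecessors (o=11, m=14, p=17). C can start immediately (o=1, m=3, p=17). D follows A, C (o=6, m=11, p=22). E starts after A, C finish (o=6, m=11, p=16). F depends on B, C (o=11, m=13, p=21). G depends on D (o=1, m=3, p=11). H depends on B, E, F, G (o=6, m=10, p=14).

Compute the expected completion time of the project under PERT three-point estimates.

40 days

te_A = (9 + 4·13 + 23)/6 = 84/6 = 14
te_B = (11 + 4·14 + 17)/6 = 84/6 = 14
te_C = (1 + 4·3 + 17)/6 = 30/6 = 5
te_D = (6 + 4·11 + 22)/6 = 72/6 = 12
te_E = (6 + 4·11 + 16)/6 = 66/6 = 11
te_F = (11 + 4·13 + 21)/6 = 84/6 = 14
te_G = (1 + 4·3 + 11)/6 = 24/6 = 4
te_H = (6 + 4·10 + 14)/6 = 60/6 = 10

Forward pass:
ES_A = 0; EF_A = 14
ES_B = 0; EF_B = 14
ES_C = 0; EF_C = 5
ES_D = max(EF_A=14, EF_C=5) = 14; EF_D = 14+12 = 26
ES_E = max(EF_A=14, EF_C=5) = 14; EF_E = 14+11 = 25
ES_F = max(EF_B=14, EF_C=5) = 14; EF_F = 14+14 = 28
ES_G = 26; EF_G = 26+4 = 30
ES_H = max(EF_B=14, EF_E=25, EF_F=28, EF_G=30) = 30; EF_H = 30+10 = 40
Expected project duration μ = 40 days. Critical path: A → D → G → H.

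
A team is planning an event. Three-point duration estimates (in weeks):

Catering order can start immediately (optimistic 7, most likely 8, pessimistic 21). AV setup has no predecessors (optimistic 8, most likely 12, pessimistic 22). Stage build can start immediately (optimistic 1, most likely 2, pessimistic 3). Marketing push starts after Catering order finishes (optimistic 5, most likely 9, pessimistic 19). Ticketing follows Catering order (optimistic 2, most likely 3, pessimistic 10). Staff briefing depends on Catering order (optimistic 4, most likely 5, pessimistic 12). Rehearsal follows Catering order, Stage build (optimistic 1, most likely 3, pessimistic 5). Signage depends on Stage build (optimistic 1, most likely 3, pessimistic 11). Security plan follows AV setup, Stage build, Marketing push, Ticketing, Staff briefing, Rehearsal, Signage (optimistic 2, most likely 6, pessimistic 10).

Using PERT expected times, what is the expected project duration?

26 weeks

te_Catering order = (7 + 4·8 + 21)/6 = 60/6 = 10
te_AV setup = (8 + 4·12 + 22)/6 = 78/6 = 13
te_Stage build = (1 + 4·2 + 3)/6 = 12/6 = 2
te_Marketing push = (5 + 4·9 + 19)/6 = 60/6 = 10
te_Ticketing = (2 + 4·3 + 10)/6 = 24/6 = 4
te_Staff briefing = (4 + 4·5 + 12)/6 = 36/6 = 6
te_Rehearsal = (1 + 4·3 + 5)/6 = 18/6 = 3
te_Signage = (1 + 4·3 + 11)/6 = 24/6 = 4
te_Security plan = (2 + 4·6 + 10)/6 = 36/6 = 6

Forward pass:
ES_Catering order = 0; EF_Catering order = 10
ES_AV setup = 0; EF_AV setup = 13
ES_Stage build = 0; EF_Stage build = 2
ES_Marketing push = 10; EF_Marketing push = 10+10 = 20
ES_Ticketing = 10; EF_Ticketing = 10+4 = 14
ES_Staff briefing = 10; EF_Staff briefing = 10+6 = 16
ES_Rehearsal = max(EF_Catering order=10, EF_Stage build=2) = 10; EF_Rehearsal = 10+3 = 13
ES_Signage = 2; EF_Signage = 2+4 = 6
ES_Security plan = max(EF_AV setup=13, EF_Stage build=2, EF_Marketing push=20, EF_Ticketing=14, EF_Staff briefing=16, EF_Rehearsal=13, EF_Signage=6) = 20; EF_Security plan = 20+6 = 26
Expected project duration μ = 26 weeks. Critical path: Catering order → Marketing push → Security plan.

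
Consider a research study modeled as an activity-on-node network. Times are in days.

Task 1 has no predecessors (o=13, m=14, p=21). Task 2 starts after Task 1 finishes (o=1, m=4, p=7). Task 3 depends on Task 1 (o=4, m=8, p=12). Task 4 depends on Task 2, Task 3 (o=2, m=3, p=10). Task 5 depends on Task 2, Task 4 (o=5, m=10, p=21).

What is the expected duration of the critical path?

38 days

te_Task 1 = (13 + 4·14 + 21)/6 = 90/6 = 15
te_Task 2 = (1 + 4·4 + 7)/6 = 24/6 = 4
te_Task 3 = (4 + 4·8 + 12)/6 = 48/6 = 8
te_Task 4 = (2 + 4·3 + 10)/6 = 24/6 = 4
te_Task 5 = (5 + 4·10 + 21)/6 = 66/6 = 11

Forward pass:
ES_Task 1 = 0; EF_Task 1 = 15
ES_Task 2 = 15; EF_Task 2 = 15+4 = 19
ES_Task 3 = 15; EF_Task 3 = 15+8 = 23
ES_Task 4 = max(EF_Task 2=19, EF_Task 3=23) = 23; EF_Task 4 = 23+4 = 27
ES_Task 5 = max(EF_Task 2=19, EF_Task 4=27) = 27; EF_Task 5 = 27+11 = 38
Expected project duration μ = 38 days. Critical path: Task 1 → Task 3 → Task 4 → Task 5.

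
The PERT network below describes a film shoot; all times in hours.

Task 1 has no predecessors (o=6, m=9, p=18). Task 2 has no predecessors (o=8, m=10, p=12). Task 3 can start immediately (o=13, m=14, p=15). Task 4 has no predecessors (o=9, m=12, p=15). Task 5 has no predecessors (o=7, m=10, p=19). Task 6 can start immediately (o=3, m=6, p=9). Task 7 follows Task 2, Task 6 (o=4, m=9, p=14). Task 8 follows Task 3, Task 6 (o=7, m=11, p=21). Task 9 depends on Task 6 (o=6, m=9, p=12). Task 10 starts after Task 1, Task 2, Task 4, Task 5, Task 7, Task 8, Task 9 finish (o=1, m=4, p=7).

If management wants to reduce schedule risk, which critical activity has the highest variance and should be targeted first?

Task 8

te_Task 1 = (6 + 4·9 + 18)/6 = 60/6 = 10; σ²_Task 1 = ((18−6)/6)² = 4.000
te_Task 2 = (8 + 4·10 + 12)/6 = 60/6 = 10; σ²_Task 2 = ((12−8)/6)² = 0.444
te_Task 3 = (13 + 4·14 + 15)/6 = 84/6 = 14; σ²_Task 3 = ((15−13)/6)² = 0.111
te_Task 4 = (9 + 4·12 + 15)/6 = 72/6 = 12; σ²_Task 4 = ((15−9)/6)² = 1.000
te_Task 5 = (7 + 4·10 + 19)/6 = 66/6 = 11; σ²_Task 5 = ((19−7)/6)² = 4.000
te_Task 6 = (3 + 4·6 + 9)/6 = 36/6 = 6; σ²_Task 6 = ((9−3)/6)² = 1.000
te_Task 7 = (4 + 4·9 + 14)/6 = 54/6 = 9; σ²_Task 7 = ((14−4)/6)² = 2.778
te_Task 8 = (7 + 4·11 + 21)/6 = 72/6 = 12; σ²_Task 8 = ((21−7)/6)² = 5.444
te_Task 9 = (6 + 4·9 + 12)/6 = 54/6 = 9; σ²_Task 9 = ((12−6)/6)² = 1.000
te_Task 10 = (1 + 4·4 + 7)/6 = 24/6 = 4; σ²_Task 10 = ((7−1)/6)² = 1.000

Forward pass:
ES_Task 1 = 0; EF_Task 1 = 10
ES_Task 2 = 0; EF_Task 2 = 10
ES_Task 3 = 0; EF_Task 3 = 14
ES_Task 4 = 0; EF_Task 4 = 12
ES_Task 5 = 0; EF_Task 5 = 11
ES_Task 6 = 0; EF_Task 6 = 6
ES_Task 7 = max(EF_Task 2=10, EF_Task 6=6) = 10; EF_Task 7 = 10+9 = 19
ES_Task 8 = max(EF_Task 3=14, EF_Task 6=6) = 14; EF_Task 8 = 14+12 = 26
ES_Task 9 = 6; EF_Task 9 = 6+9 = 15
ES_Task 10 = max(EF_Task 1=10, EF_Task 2=10, EF_Task 4=12, EF_Task 5=11, EF_Task 7=19, EF_Task 8=26, EF_Task 9=15) = 26; EF_Task 10 = 26+4 = 30
Expected project duration μ = 30 hours. Critical path: Task 3 → Task 8 → Task 10.

Variances on critical path: σ²_Task 3=0.111, σ²_Task 8=5.444, σ²_Task 10=1.000.
Largest is σ²_Task 8 = 5.444.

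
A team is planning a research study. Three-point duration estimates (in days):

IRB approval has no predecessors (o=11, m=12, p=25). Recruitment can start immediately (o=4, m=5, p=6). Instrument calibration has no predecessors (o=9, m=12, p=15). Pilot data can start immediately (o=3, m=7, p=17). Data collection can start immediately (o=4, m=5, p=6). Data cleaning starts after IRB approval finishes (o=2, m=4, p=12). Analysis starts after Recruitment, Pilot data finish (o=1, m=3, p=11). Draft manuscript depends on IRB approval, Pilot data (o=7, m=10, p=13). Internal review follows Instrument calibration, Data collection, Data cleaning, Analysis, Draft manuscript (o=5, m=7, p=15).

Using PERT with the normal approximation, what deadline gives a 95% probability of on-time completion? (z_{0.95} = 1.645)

37.0 days

te_IRB approval = (11 + 4·12 + 25)/6 = 84/6 = 14; σ²_IRB approval = ((25−11)/6)² = 5.444
te_Recruitment = (4 + 4·5 + 6)/6 = 30/6 = 5; σ²_Recruitment = ((6−4)/6)² = 0.111
te_Instrument calibration = (9 + 4·12 + 15)/6 = 72/6 = 12; σ²_Instrument calibration = ((15−9)/6)² = 1.000
te_Pilot data = (3 + 4·7 + 17)/6 = 48/6 = 8; σ²_Pilot data = ((17−3)/6)² = 5.444
te_Data collection = (4 + 4·5 + 6)/6 = 30/6 = 5; σ²_Data collection = ((6−4)/6)² = 0.111
te_Data cleaning = (2 + 4·4 + 12)/6 = 30/6 = 5; σ²_Data cleaning = ((12−2)/6)² = 2.778
te_Analysis = (1 + 4·3 + 11)/6 = 24/6 = 4; σ²_Analysis = ((11−1)/6)² = 2.778
te_Draft manuscript = (7 + 4·10 + 13)/6 = 60/6 = 10; σ²_Draft manuscript = ((13−7)/6)² = 1.000
te_Internal review = (5 + 4·7 + 15)/6 = 48/6 = 8; σ²_Internal review = ((15−5)/6)² = 2.778

Forward pass:
ES_IRB approval = 0; EF_IRB approval = 14
ES_Recruitment = 0; EF_Recruitment = 5
ES_Instrument calibration = 0; EF_Instrument calibration = 12
ES_Pilot data = 0; EF_Pilot data = 8
ES_Data collection = 0; EF_Data collection = 5
ES_Data cleaning = 14; EF_Data cleaning = 14+5 = 19
ES_Analysis = max(EF_Recruitment=5, EF_Pilot data=8) = 8; EF_Analysis = 8+4 = 12
ES_Draft manuscript = max(EF_IRB approval=14, EF_Pilot data=8) = 14; EF_Draft manuscript = 14+10 = 24
ES_Internal review = max(EF_Instrument calibration=12, EF_Data collection=5, EF_Data cleaning=19, EF_Analysis=12, EF_Draft manuscript=24) = 24; EF_Internal review = 24+8 = 32
Expected project duration μ = 32 days. Critical path: IRB approval → Draft manuscript → Internal review.

Variance along critical path = 5.444 + 1.000 + 2.778 = 9.222; σ = 3.037 days.
D = μ + z·σ = 32 + 1.645·3.037 = 37.0 days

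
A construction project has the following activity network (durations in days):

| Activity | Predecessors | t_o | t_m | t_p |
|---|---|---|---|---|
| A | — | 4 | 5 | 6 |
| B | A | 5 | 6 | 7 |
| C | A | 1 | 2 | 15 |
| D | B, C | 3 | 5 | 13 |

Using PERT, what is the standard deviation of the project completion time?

1.73 days

te_A = (4 + 4·5 + 6)/6 = 30/6 = 5; σ²_A = ((6−4)/6)² = 0.111
te_B = (5 + 4·6 + 7)/6 = 36/6 = 6; σ²_B = ((7−5)/6)² = 0.111
te_C = (1 + 4·2 + 15)/6 = 24/6 = 4; σ²_C = ((15−1)/6)² = 5.444
te_D = (3 + 4·5 + 13)/6 = 36/6 = 6; σ²_D = ((13−3)/6)² = 2.778

Forward pass:
ES_A = 0; EF_A = 5
ES_B = 5; EF_B = 5+6 = 11
ES_C = 5; EF_C = 5+4 = 9
ES_D = max(EF_B=11, EF_C=9) = 11; EF_D = 11+6 = 17
Expected project duration μ = 17 days. Critical path: A → B → D.

Variance along critical path = 0.111 + 0.111 + 2.778 = 3.000
σ = √3.000 = 1.732 days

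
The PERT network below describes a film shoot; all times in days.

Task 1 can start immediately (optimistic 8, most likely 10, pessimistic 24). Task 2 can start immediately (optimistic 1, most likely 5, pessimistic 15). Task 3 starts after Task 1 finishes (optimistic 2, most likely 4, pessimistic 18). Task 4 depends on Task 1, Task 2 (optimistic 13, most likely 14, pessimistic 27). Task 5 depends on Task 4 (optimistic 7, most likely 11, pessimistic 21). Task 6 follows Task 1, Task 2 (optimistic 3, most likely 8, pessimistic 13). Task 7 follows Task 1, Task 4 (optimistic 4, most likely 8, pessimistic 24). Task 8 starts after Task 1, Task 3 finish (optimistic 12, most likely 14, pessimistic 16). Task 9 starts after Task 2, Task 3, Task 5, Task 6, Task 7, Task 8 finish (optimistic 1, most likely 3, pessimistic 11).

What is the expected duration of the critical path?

44 days

te_Task 1 = (8 + 4·10 + 24)/6 = 72/6 = 12
te_Task 2 = (1 + 4·5 + 15)/6 = 36/6 = 6
te_Task 3 = (2 + 4·4 + 18)/6 = 36/6 = 6
te_Task 4 = (13 + 4·14 + 27)/6 = 96/6 = 16
te_Task 5 = (7 + 4·11 + 21)/6 = 72/6 = 12
te_Task 6 = (3 + 4·8 + 13)/6 = 48/6 = 8
te_Task 7 = (4 + 4·8 + 24)/6 = 60/6 = 10
te_Task 8 = (12 + 4·14 + 16)/6 = 84/6 = 14
te_Task 9 = (1 + 4·3 + 11)/6 = 24/6 = 4

Forward pass:
ES_Task 1 = 0; EF_Task 1 = 12
ES_Task 2 = 0; EF_Task 2 = 6
ES_Task 3 = 12; EF_Task 3 = 12+6 = 18
ES_Task 4 = max(EF_Task 1=12, EF_Task 2=6) = 12; EF_Task 4 = 12+16 = 28
ES_Task 5 = 28; EF_Task 5 = 28+12 = 40
ES_Task 6 = max(EF_Task 1=12, EF_Task 2=6) = 12; EF_Task 6 = 12+8 = 20
ES_Task 7 = max(EF_Task 1=12, EF_Task 4=28) = 28; EF_Task 7 = 28+10 = 38
ES_Task 8 = max(EF_Task 1=12, EF_Task 3=18) = 18; EF_Task 8 = 18+14 = 32
ES_Task 9 = max(EF_Task 2=6, EF_Task 3=18, EF_Task 5=40, EF_Task 6=20, EF_Task 7=38, EF_Task 8=32) = 40; EF_Task 9 = 40+4 = 44
Expected project duration μ = 44 days. Critical path: Task 1 → Task 4 → Task 5 → Task 9.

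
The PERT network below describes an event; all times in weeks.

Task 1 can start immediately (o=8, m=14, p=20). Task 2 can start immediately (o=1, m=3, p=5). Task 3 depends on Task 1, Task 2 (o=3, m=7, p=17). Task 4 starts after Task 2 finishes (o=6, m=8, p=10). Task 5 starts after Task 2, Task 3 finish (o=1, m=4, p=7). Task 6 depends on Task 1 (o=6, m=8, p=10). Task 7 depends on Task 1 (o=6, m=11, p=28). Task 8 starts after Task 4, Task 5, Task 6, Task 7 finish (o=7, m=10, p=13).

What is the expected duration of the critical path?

te_Task 1 = (8 + 4·14 + 20)/6 = 84/6 = 14
te_Task 2 = (1 + 4·3 + 5)/6 = 18/6 = 3
te_Task 3 = (3 + 4·7 + 17)/6 = 48/6 = 8
te_Task 4 = (6 + 4·8 + 10)/6 = 48/6 = 8
te_Task 5 = (1 + 4·4 + 7)/6 = 24/6 = 4
te_Task 6 = (6 + 4·8 + 10)/6 = 48/6 = 8
te_Task 7 = (6 + 4·11 + 28)/6 = 78/6 = 13
te_Task 8 = (7 + 4·10 + 13)/6 = 60/6 = 10

Forward pass:
ES_Task 1 = 0; EF_Task 1 = 14
ES_Task 2 = 0; EF_Task 2 = 3
ES_Task 3 = max(EF_Task 1=14, EF_Task 2=3) = 14; EF_Task 3 = 14+8 = 22
ES_Task 4 = 3; EF_Task 4 = 3+8 = 11
ES_Task 5 = max(EF_Task 2=3, EF_Task 3=22) = 22; EF_Task 5 = 22+4 = 26
ES_Task 6 = 14; EF_Task 6 = 14+8 = 22
ES_Task 7 = 14; EF_Task 7 = 14+13 = 27
ES_Task 8 = max(EF_Task 4=11, EF_Task 5=26, EF_Task 6=22, EF_Task 7=27) = 27; EF_Task 8 = 27+10 = 37
Expected project duration μ = 37 weeks. Critical path: Task 1 → Task 7 → Task 8.

37 weeks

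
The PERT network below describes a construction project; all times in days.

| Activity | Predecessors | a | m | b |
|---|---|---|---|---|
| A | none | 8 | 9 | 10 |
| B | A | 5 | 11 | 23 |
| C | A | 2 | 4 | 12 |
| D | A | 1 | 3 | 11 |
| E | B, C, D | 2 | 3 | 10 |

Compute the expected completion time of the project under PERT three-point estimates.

te_A = (8 + 4·9 + 10)/6 = 54/6 = 9
te_B = (5 + 4·11 + 23)/6 = 72/6 = 12
te_C = (2 + 4·4 + 12)/6 = 30/6 = 5
te_D = (1 + 4·3 + 11)/6 = 24/6 = 4
te_E = (2 + 4·3 + 10)/6 = 24/6 = 4

Forward pass:
ES_A = 0; EF_A = 9
ES_B = 9; EF_B = 9+12 = 21
ES_C = 9; EF_C = 9+5 = 14
ES_D = 9; EF_D = 9+4 = 13
ES_E = max(EF_B=21, EF_C=14, EF_D=13) = 21; EF_E = 21+4 = 25
Expected project duration μ = 25 days. Critical path: A → B → E.

25 days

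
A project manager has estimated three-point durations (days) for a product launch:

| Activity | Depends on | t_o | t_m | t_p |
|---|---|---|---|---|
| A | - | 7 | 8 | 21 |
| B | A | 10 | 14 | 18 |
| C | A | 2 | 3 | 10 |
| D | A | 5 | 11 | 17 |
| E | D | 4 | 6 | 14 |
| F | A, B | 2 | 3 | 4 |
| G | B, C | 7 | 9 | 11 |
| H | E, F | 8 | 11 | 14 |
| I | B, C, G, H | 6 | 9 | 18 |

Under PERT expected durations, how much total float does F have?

te_A = (7 + 4·8 + 21)/6 = 60/6 = 10
te_B = (10 + 4·14 + 18)/6 = 84/6 = 14
te_C = (2 + 4·3 + 10)/6 = 24/6 = 4
te_D = (5 + 4·11 + 17)/6 = 66/6 = 11
te_E = (4 + 4·6 + 14)/6 = 42/6 = 7
te_F = (2 + 4·3 + 4)/6 = 18/6 = 3
te_G = (7 + 4·9 + 11)/6 = 54/6 = 9
te_H = (8 + 4·11 + 14)/6 = 66/6 = 11
te_I = (6 + 4·9 + 18)/6 = 60/6 = 10

Forward pass:
ES_A = 0; EF_A = 10
ES_B = 10; EF_B = 10+14 = 24
ES_C = 10; EF_C = 10+4 = 14
ES_D = 10; EF_D = 10+11 = 21
ES_E = 21; EF_E = 21+7 = 28
ES_F = max(EF_A=10, EF_B=24) = 24; EF_F = 24+3 = 27
ES_G = max(EF_B=24, EF_C=14) = 24; EF_G = 24+9 = 33
ES_H = max(EF_E=28, EF_F=27) = 28; EF_H = 28+11 = 39
ES_I = max(EF_B=24, EF_C=14, EF_G=33, EF_H=39) = 39; EF_I = 39+10 = 49
Expected project duration μ = 49 days. Critical path: A → D → E → H → I.

Backward pass:
LF_I = 49; LS_I = 49−10 = 39
LF_H = LS_I = 39; LS_H = 39−11 = 28
LF_G = LS_I = 39; LS_G = 39−9 = 30
LF_F = LS_H = 28; LS_F = 28−3 = 25
LF_E = LS_H = 28; LS_E = 28−7 = 21
LF_D = LS_E = 21; LS_D = 21−11 = 10
LF_C = min(LS_G=30, LS_I=39) = 30; LS_C = 30−4 = 26
LF_B = min(LS_F=25, LS_G=30, LS_I=39) = 25; LS_B = 25−14 = 11
LF_A = min(LS_B=11, LS_C=26, LS_D=10, LS_F=25) = 10; LS_A = 10−10 = 0
Slack_F = LS_F − ES_F = 25 − 24 = 1

1 days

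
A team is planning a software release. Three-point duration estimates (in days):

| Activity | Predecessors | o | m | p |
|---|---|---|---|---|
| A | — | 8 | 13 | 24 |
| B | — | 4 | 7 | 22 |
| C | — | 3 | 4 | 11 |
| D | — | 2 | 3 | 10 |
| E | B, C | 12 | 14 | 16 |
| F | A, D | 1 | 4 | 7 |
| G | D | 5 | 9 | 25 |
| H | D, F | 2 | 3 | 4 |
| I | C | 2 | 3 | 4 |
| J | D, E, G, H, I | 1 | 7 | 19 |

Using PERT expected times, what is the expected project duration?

31 days

te_A = (8 + 4·13 + 24)/6 = 84/6 = 14
te_B = (4 + 4·7 + 22)/6 = 54/6 = 9
te_C = (3 + 4·4 + 11)/6 = 30/6 = 5
te_D = (2 + 4·3 + 10)/6 = 24/6 = 4
te_E = (12 + 4·14 + 16)/6 = 84/6 = 14
te_F = (1 + 4·4 + 7)/6 = 24/6 = 4
te_G = (5 + 4·9 + 25)/6 = 66/6 = 11
te_H = (2 + 4·3 + 4)/6 = 18/6 = 3
te_I = (2 + 4·3 + 4)/6 = 18/6 = 3
te_J = (1 + 4·7 + 19)/6 = 48/6 = 8

Forward pass:
ES_A = 0; EF_A = 14
ES_B = 0; EF_B = 9
ES_C = 0; EF_C = 5
ES_D = 0; EF_D = 4
ES_E = max(EF_B=9, EF_C=5) = 9; EF_E = 9+14 = 23
ES_F = max(EF_A=14, EF_D=4) = 14; EF_F = 14+4 = 18
ES_G = 4; EF_G = 4+11 = 15
ES_H = max(EF_D=4, EF_F=18) = 18; EF_H = 18+3 = 21
ES_I = 5; EF_I = 5+3 = 8
ES_J = max(EF_D=4, EF_E=23, EF_G=15, EF_H=21, EF_I=8) = 23; EF_J = 23+8 = 31
Expected project duration μ = 31 days. Critical path: B → E → J.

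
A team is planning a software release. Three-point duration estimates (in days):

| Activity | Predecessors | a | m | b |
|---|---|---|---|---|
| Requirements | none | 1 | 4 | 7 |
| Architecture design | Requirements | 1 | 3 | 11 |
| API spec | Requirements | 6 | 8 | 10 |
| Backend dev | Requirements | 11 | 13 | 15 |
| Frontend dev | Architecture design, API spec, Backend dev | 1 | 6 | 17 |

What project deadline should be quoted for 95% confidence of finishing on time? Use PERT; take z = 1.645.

28.8 days

te_Requirements = (1 + 4·4 + 7)/6 = 24/6 = 4; σ²_Requirements = ((7−1)/6)² = 1.000
te_Architecture design = (1 + 4·3 + 11)/6 = 24/6 = 4; σ²_Architecture design = ((11−1)/6)² = 2.778
te_API spec = (6 + 4·8 + 10)/6 = 48/6 = 8; σ²_API spec = ((10−6)/6)² = 0.444
te_Backend dev = (11 + 4·13 + 15)/6 = 78/6 = 13; σ²_Backend dev = ((15−11)/6)² = 0.444
te_Frontend dev = (1 + 4·6 + 17)/6 = 42/6 = 7; σ²_Frontend dev = ((17−1)/6)² = 7.111

Forward pass:
ES_Requirements = 0; EF_Requirements = 4
ES_Architecture design = 4; EF_Architecture design = 4+4 = 8
ES_API spec = 4; EF_API spec = 4+8 = 12
ES_Backend dev = 4; EF_Backend dev = 4+13 = 17
ES_Frontend dev = max(EF_Architecture design=8, EF_API spec=12, EF_Backend dev=17) = 17; EF_Frontend dev = 17+7 = 24
Expected project duration μ = 24 days. Critical path: Requirements → Backend dev → Frontend dev.

Variance along critical path = 1.000 + 0.444 + 7.111 = 8.556; σ = 2.925 days.
D = μ + z·σ = 24 + 1.645·2.925 = 28.8 days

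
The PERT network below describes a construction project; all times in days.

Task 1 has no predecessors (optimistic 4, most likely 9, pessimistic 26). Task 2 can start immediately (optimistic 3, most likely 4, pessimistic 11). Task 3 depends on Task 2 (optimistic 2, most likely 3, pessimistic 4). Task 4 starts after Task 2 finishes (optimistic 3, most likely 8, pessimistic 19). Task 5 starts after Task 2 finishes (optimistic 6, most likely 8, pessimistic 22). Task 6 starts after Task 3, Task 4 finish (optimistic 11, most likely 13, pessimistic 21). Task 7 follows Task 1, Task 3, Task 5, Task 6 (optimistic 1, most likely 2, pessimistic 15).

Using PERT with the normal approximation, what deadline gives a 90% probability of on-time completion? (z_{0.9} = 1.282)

37.3 days

te_Task 1 = (4 + 4·9 + 26)/6 = 66/6 = 11; σ²_Task 1 = ((26−4)/6)² = 13.444
te_Task 2 = (3 + 4·4 + 11)/6 = 30/6 = 5; σ²_Task 2 = ((11−3)/6)² = 1.778
te_Task 3 = (2 + 4·3 + 4)/6 = 18/6 = 3; σ²_Task 3 = ((4−2)/6)² = 0.111
te_Task 4 = (3 + 4·8 + 19)/6 = 54/6 = 9; σ²_Task 4 = ((19−3)/6)² = 7.111
te_Task 5 = (6 + 4·8 + 22)/6 = 60/6 = 10; σ²_Task 5 = ((22−6)/6)² = 7.111
te_Task 6 = (11 + 4·13 + 21)/6 = 84/6 = 14; σ²_Task 6 = ((21−11)/6)² = 2.778
te_Task 7 = (1 + 4·2 + 15)/6 = 24/6 = 4; σ²_Task 7 = ((15−1)/6)² = 5.444

Forward pass:
ES_Task 1 = 0; EF_Task 1 = 11
ES_Task 2 = 0; EF_Task 2 = 5
ES_Task 3 = 5; EF_Task 3 = 5+3 = 8
ES_Task 4 = 5; EF_Task 4 = 5+9 = 14
ES_Task 5 = 5; EF_Task 5 = 5+10 = 15
ES_Task 6 = max(EF_Task 3=8, EF_Task 4=14) = 14; EF_Task 6 = 14+14 = 28
ES_Task 7 = max(EF_Task 1=11, EF_Task 3=8, EF_Task 5=15, EF_Task 6=28) = 28; EF_Task 7 = 28+4 = 32
Expected project duration μ = 32 days. Critical path: Task 2 → Task 4 → Task 6 → Task 7.

Variance along critical path = 1.778 + 7.111 + 2.778 + 5.444 = 17.111; σ = 4.137 days.
D = μ + z·σ = 32 + 1.282·4.137 = 37.3 days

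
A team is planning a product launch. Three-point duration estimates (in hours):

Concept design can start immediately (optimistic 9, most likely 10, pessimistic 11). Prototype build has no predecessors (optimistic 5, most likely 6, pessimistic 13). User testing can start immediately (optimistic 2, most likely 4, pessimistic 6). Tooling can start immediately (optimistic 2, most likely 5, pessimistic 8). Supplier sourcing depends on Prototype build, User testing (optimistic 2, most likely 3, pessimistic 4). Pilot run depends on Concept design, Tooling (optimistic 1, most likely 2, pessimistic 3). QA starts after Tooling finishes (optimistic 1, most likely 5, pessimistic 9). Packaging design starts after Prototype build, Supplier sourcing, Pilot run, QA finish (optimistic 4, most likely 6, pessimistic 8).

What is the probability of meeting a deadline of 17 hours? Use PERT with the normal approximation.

te_Concept design = (9 + 4·10 + 11)/6 = 60/6 = 10; σ²_Concept design = ((11−9)/6)² = 0.111
te_Prototype build = (5 + 4·6 + 13)/6 = 42/6 = 7; σ²_Prototype build = ((13−5)/6)² = 1.778
te_User testing = (2 + 4·4 + 6)/6 = 24/6 = 4; σ²_User testing = ((6−2)/6)² = 0.444
te_Tooling = (2 + 4·5 + 8)/6 = 30/6 = 5; σ²_Tooling = ((8−2)/6)² = 1.000
te_Supplier sourcing = (2 + 4·3 + 4)/6 = 18/6 = 3; σ²_Supplier sourcing = ((4−2)/6)² = 0.111
te_Pilot run = (1 + 4·2 + 3)/6 = 12/6 = 2; σ²_Pilot run = ((3−1)/6)² = 0.111
te_QA = (1 + 4·5 + 9)/6 = 30/6 = 5; σ²_QA = ((9−1)/6)² = 1.778
te_Packaging design = (4 + 4·6 + 8)/6 = 36/6 = 6; σ²_Packaging design = ((8−4)/6)² = 0.444

Forward pass:
ES_Concept design = 0; EF_Concept design = 10
ES_Prototype build = 0; EF_Prototype build = 7
ES_User testing = 0; EF_User testing = 4
ES_Tooling = 0; EF_Tooling = 5
ES_Supplier sourcing = max(EF_Prototype build=7, EF_User testing=4) = 7; EF_Supplier sourcing = 7+3 = 10
ES_Pilot run = max(EF_Concept design=10, EF_Tooling=5) = 10; EF_Pilot run = 10+2 = 12
ES_QA = 5; EF_QA = 5+5 = 10
ES_Packaging design = max(EF_Prototype build=7, EF_Supplier sourcing=10, EF_Pilot run=12, EF_QA=10) = 12; EF_Packaging design = 12+6 = 18
Expected project duration μ = 18 hours. Critical path: Concept design → Pilot run → Packaging design.

Variance along critical path = 0.111 + 0.111 + 0.444 = 0.667; σ = √0.667 = 0.816 hours.
Z = (17 − 18) / 0.816 = -1.225
P(T ≤ 17) = Φ(-1.225) ≈ 0.110

0.110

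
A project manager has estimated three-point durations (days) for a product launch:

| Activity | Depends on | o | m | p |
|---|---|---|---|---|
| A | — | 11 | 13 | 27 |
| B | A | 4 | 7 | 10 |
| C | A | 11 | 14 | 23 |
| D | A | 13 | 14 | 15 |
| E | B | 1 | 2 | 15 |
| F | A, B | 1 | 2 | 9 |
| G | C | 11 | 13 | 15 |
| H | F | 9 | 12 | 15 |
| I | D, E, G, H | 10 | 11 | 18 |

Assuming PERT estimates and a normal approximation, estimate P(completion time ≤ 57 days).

0.708

te_A = (11 + 4·13 + 27)/6 = 90/6 = 15; σ²_A = ((27−11)/6)² = 7.111
te_B = (4 + 4·7 + 10)/6 = 42/6 = 7; σ²_B = ((10−4)/6)² = 1.000
te_C = (11 + 4·14 + 23)/6 = 90/6 = 15; σ²_C = ((23−11)/6)² = 4.000
te_D = (13 + 4·14 + 15)/6 = 84/6 = 14; σ²_D = ((15−13)/6)² = 0.111
te_E = (1 + 4·2 + 15)/6 = 24/6 = 4; σ²_E = ((15−1)/6)² = 5.444
te_F = (1 + 4·2 + 9)/6 = 18/6 = 3; σ²_F = ((9−1)/6)² = 1.778
te_G = (11 + 4·13 + 15)/6 = 78/6 = 13; σ²_G = ((15−11)/6)² = 0.444
te_H = (9 + 4·12 + 15)/6 = 72/6 = 12; σ²_H = ((15−9)/6)² = 1.000
te_I = (10 + 4·11 + 18)/6 = 72/6 = 12; σ²_I = ((18−10)/6)² = 1.778

Forward pass:
ES_A = 0; EF_A = 15
ES_B = 15; EF_B = 15+7 = 22
ES_C = 15; EF_C = 15+15 = 30
ES_D = 15; EF_D = 15+14 = 29
ES_E = 22; EF_E = 22+4 = 26
ES_F = max(EF_A=15, EF_B=22) = 22; EF_F = 22+3 = 25
ES_G = 30; EF_G = 30+13 = 43
ES_H = 25; EF_H = 25+12 = 37
ES_I = max(EF_D=29, EF_E=26, EF_G=43, EF_H=37) = 43; EF_I = 43+12 = 55
Expected project duration μ = 55 days. Critical path: A → C → G → I.

Variance along critical path = 7.111 + 4.000 + 0.444 + 1.778 = 13.333; σ = √13.333 = 3.651 days.
Z = (57 − 55) / 3.651 = 0.548
P(T ≤ 57) = Φ(0.548) ≈ 0.708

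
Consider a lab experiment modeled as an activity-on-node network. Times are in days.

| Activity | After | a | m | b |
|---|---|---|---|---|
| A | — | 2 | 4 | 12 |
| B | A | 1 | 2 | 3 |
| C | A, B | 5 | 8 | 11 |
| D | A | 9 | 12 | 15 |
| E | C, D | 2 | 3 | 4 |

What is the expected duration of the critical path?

te_A = (2 + 4·4 + 12)/6 = 30/6 = 5
te_B = (1 + 4·2 + 3)/6 = 12/6 = 2
te_C = (5 + 4·8 + 11)/6 = 48/6 = 8
te_D = (9 + 4·12 + 15)/6 = 72/6 = 12
te_E = (2 + 4·3 + 4)/6 = 18/6 = 3

Forward pass:
ES_A = 0; EF_A = 5
ES_B = 5; EF_B = 5+2 = 7
ES_C = max(EF_A=5, EF_B=7) = 7; EF_C = 7+8 = 15
ES_D = 5; EF_D = 5+12 = 17
ES_E = max(EF_C=15, EF_D=17) = 17; EF_E = 17+3 = 20
Expected project duration μ = 20 days. Critical path: A → D → E.

20 days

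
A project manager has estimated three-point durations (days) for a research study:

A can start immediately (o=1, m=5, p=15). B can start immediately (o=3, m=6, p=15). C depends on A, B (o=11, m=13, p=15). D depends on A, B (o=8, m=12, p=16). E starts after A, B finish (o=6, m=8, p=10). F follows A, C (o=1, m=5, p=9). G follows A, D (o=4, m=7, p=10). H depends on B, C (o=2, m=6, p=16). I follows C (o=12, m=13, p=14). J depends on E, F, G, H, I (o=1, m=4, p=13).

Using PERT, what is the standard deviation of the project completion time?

te_A = (1 + 4·5 + 15)/6 = 36/6 = 6; σ²_A = ((15−1)/6)² = 5.444
te_B = (3 + 4·6 + 15)/6 = 42/6 = 7; σ²_B = ((15−3)/6)² = 4.000
te_C = (11 + 4·13 + 15)/6 = 78/6 = 13; σ²_C = ((15−11)/6)² = 0.444
te_D = (8 + 4·12 + 16)/6 = 72/6 = 12; σ²_D = ((16−8)/6)² = 1.778
te_E = (6 + 4·8 + 10)/6 = 48/6 = 8; σ²_E = ((10−6)/6)² = 0.444
te_F = (1 + 4·5 + 9)/6 = 30/6 = 5; σ²_F = ((9−1)/6)² = 1.778
te_G = (4 + 4·7 + 10)/6 = 42/6 = 7; σ²_G = ((10−4)/6)² = 1.000
te_H = (2 + 4·6 + 16)/6 = 42/6 = 7; σ²_H = ((16−2)/6)² = 5.444
te_I = (12 + 4·13 + 14)/6 = 78/6 = 13; σ²_I = ((14−12)/6)² = 0.111
te_J = (1 + 4·4 + 13)/6 = 30/6 = 5; σ²_J = ((13−1)/6)² = 4.000

Forward pass:
ES_A = 0; EF_A = 6
ES_B = 0; EF_B = 7
ES_C = max(EF_A=6, EF_B=7) = 7; EF_C = 7+13 = 20
ES_D = max(EF_A=6, EF_B=7) = 7; EF_D = 7+12 = 19
ES_E = max(EF_A=6, EF_B=7) = 7; EF_E = 7+8 = 15
ES_F = max(EF_A=6, EF_C=20) = 20; EF_F = 20+5 = 25
ES_G = max(EF_A=6, EF_D=19) = 19; EF_G = 19+7 = 26
ES_H = max(EF_B=7, EF_C=20) = 20; EF_H = 20+7 = 27
ES_I = 20; EF_I = 20+13 = 33
ES_J = max(EF_E=15, EF_F=25, EF_G=26, EF_H=27, EF_I=33) = 33; EF_J = 33+5 = 38
Expected project duration μ = 38 days. Critical path: B → C → I → J.

Variance along critical path = 4.000 + 0.444 + 0.111 + 4.000 = 8.556
σ = √8.556 = 2.925 days

2.92 days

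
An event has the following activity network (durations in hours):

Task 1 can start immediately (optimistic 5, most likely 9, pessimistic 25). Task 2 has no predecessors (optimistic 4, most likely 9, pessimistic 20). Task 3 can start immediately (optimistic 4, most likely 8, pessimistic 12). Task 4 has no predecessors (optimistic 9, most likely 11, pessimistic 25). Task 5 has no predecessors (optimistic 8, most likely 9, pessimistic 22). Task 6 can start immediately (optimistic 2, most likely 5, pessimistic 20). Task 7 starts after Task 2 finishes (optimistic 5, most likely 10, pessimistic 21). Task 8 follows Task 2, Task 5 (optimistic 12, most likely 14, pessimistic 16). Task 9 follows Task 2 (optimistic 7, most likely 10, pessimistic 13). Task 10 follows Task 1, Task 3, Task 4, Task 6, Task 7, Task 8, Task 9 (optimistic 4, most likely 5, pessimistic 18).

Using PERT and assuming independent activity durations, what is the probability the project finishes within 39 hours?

te_Task 1 = (5 + 4·9 + 25)/6 = 66/6 = 11; σ²_Task 1 = ((25−5)/6)² = 11.111
te_Task 2 = (4 + 4·9 + 20)/6 = 60/6 = 10; σ²_Task 2 = ((20−4)/6)² = 7.111
te_Task 3 = (4 + 4·8 + 12)/6 = 48/6 = 8; σ²_Task 3 = ((12−4)/6)² = 1.778
te_Task 4 = (9 + 4·11 + 25)/6 = 78/6 = 13; σ²_Task 4 = ((25−9)/6)² = 7.111
te_Task 5 = (8 + 4·9 + 22)/6 = 66/6 = 11; σ²_Task 5 = ((22−8)/6)² = 5.444
te_Task 6 = (2 + 4·5 + 20)/6 = 42/6 = 7; σ²_Task 6 = ((20−2)/6)² = 9.000
te_Task 7 = (5 + 4·10 + 21)/6 = 66/6 = 11; σ²_Task 7 = ((21−5)/6)² = 7.111
te_Task 8 = (12 + 4·14 + 16)/6 = 84/6 = 14; σ²_Task 8 = ((16−12)/6)² = 0.444
te_Task 9 = (7 + 4·10 + 13)/6 = 60/6 = 10; σ²_Task 9 = ((13−7)/6)² = 1.000
te_Task 10 = (4 + 4·5 + 18)/6 = 42/6 = 7; σ²_Task 10 = ((18−4)/6)² = 5.444

Forward pass:
ES_Task 1 = 0; EF_Task 1 = 11
ES_Task 2 = 0; EF_Task 2 = 10
ES_Task 3 = 0; EF_Task 3 = 8
ES_Task 4 = 0; EF_Task 4 = 13
ES_Task 5 = 0; EF_Task 5 = 11
ES_Task 6 = 0; EF_Task 6 = 7
ES_Task 7 = 10; EF_Task 7 = 10+11 = 21
ES_Task 8 = max(EF_Task 2=10, EF_Task 5=11) = 11; EF_Task 8 = 11+14 = 25
ES_Task 9 = 10; EF_Task 9 = 10+10 = 20
ES_Task 10 = max(EF_Task 1=11, EF_Task 3=8, EF_Task 4=13, EF_Task 6=7, EF_Task 7=21, EF_Task 8=25, EF_Task 9=20) = 25; EF_Task 10 = 25+7 = 32
Expected project duration μ = 32 hours. Critical path: Task 5 → Task 8 → Task 10.

Variance along critical path = 5.444 + 0.444 + 5.444 = 11.333; σ = √11.333 = 3.367 hours.
Z = (39 − 32) / 3.367 = 2.079
P(T ≤ 39) = Φ(2.079) ≈ 0.981

0.981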